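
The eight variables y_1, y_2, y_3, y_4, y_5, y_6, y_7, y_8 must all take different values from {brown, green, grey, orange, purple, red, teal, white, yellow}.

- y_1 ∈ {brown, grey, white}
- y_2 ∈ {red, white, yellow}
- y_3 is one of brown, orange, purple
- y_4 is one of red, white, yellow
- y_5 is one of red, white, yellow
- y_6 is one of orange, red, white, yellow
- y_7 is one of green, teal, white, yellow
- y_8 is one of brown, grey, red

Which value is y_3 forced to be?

y_2, y_4, y_5 share exactly the 3 values {red, white, yellow}; by pigeonhole those values go to them, so strike red, white, yellow from y_1, y_6, y_7, y_8.
y_6 has just one choice, so y_6 = orange. Strike orange from y_3.
y_1 and y_8 share exactly the 2 values {brown, grey}; by pigeonhole those values go to them, so strike brown, grey from y_3.
So y_3 = purple.

purple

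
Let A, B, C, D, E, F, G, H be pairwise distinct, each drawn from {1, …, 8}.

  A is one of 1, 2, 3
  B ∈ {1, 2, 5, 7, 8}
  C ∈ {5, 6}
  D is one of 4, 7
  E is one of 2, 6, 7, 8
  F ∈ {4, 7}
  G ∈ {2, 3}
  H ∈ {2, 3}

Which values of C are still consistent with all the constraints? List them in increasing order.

D and F share exactly the 2 values {4, 7}; by pigeonhole those values go to them, so strike 4, 7 from B, E.
G and H share exactly the 2 values {2, 3}; by pigeonhole those values go to them, so strike 2, 3 from A, B, E.
A has just one choice, so A = 1. Remove 1 from B.
No further eliminations apply; C can still be any of 5, 6.

5, 6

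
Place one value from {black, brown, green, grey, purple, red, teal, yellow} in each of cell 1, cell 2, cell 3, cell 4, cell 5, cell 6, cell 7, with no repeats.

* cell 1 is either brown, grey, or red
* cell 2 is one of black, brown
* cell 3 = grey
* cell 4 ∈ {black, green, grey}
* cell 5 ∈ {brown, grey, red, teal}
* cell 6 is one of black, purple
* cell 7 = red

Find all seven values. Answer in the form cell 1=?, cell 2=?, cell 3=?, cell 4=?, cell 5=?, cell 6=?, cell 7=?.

cell 3's domain is down to {grey}, so cell 3 = grey. So cell 1, cell 4, cell 5 can't be grey.
cell 7's domain is down to {red}, so cell 7 = red. So cell 1, cell 5 can't be red.
cell 1 must be brown (only option left). Strike brown from cell 2, cell 5.
cell 2 has just one choice, so cell 2 = black. Strike black from cell 4, cell 6.
cell 4's domain is down to {green}, so cell 4 = green.
cell 5 has just one choice, so cell 5 = teal.
cell 6 must be purple (only option left).

cell 1=brown, cell 2=black, cell 3=grey, cell 4=green, cell 5=teal, cell 6=purple, cell 7=red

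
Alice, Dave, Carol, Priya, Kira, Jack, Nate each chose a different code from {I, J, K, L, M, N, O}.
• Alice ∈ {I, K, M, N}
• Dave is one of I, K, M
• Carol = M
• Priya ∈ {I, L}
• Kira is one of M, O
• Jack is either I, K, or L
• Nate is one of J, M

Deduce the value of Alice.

N

Carol must be M (only option left). So Alice, Dave, Kira, Nate can't be M.
That leaves Kira = O.
That leaves Nate = J.
Among the 4 still-open variables, N fits only Alice (and all 4 values in {I, K, L, N} must be used), so Alice = N.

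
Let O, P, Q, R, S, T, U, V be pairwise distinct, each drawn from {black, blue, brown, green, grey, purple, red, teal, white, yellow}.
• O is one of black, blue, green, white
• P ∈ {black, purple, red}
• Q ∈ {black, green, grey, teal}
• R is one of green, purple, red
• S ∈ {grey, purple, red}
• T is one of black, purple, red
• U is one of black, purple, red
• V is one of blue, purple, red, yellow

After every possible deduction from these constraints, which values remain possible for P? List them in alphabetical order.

black, purple, red

P, T, U between them cover only {black, purple, red} — a naked triple. Remove those values from O, Q, R, S, V.
R's domain is down to {green}, so R = green. Remove green from O, Q.
S has just one choice, so S = grey. Eliminate grey elsewhere: Q.
Q has just one choice, so Q = teal.
No further eliminations apply; P can still be any of black, purple, red.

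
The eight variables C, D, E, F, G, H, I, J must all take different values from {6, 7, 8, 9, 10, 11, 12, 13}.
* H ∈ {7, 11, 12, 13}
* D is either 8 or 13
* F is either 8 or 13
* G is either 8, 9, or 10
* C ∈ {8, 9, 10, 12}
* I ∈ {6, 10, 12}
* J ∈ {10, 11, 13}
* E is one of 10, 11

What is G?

9

The 8 variables together cover exactly {6, 7, 8, 9, 10, 11, 12, 13} — 8 values for 8 variables — and 6 appears only in I's list, so I = 6.
The 7 still-open variables together cover exactly {7, 8, 9, 10, 11, 12, 13} — 7 values for 7 variables — and 7 appears only in H's list, so H = 7.
The 6 still-open variables together cover exactly {8, 9, 10, 11, 12, 13} — 6 values for 6 variables — and 12 appears only in C's list, so C = 12.
The 5 still-open variables draw from only 5 values {8, 9, 10, 11, 13}, so each is used; only G can be 9, hence G = 9.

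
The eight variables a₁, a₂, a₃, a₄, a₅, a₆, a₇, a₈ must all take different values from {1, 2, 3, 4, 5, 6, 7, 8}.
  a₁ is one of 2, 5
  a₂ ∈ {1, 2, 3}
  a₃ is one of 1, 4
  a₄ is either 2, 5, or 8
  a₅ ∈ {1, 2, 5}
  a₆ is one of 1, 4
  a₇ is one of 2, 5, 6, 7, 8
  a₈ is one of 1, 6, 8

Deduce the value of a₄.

The 8 variables draw from only 8 values {1, 2, 3, 4, 5, 6, 7, 8}, so each is used; only a₂ can be 3, hence a₂ = 3.
The 7 still-open variables together cover exactly {1, 2, 4, 5, 6, 7, 8} — 7 values for 7 variables — and 7 appears only in a₇'s list, so a₇ = 7.
Among the 6 still-open variables, 6 fits only a₈ (and all 6 values in {1, 2, 4, 5, 6, 8} must be used), so a₈ = 6.
The 5 still-open variables draw from only 5 values {1, 2, 4, 5, 8}, so each is used; only a₄ can be 8, hence a₄ = 8.

8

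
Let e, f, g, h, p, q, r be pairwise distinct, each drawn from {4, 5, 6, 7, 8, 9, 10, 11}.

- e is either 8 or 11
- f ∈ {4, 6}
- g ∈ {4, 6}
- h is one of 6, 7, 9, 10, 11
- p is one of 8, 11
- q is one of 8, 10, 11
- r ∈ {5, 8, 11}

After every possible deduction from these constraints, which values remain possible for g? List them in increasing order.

The 2 variables e and p are confined to {8, 11}, which locks those values in; drop them from h, q, r.
That leaves q = 10. Strike 10 from h.
r's domain is down to {5}, so r = 5.
f and g share exactly the 2 values {4, 6}; by pigeonhole those values go to them, so strike 4, 6 from h.
No further eliminations apply; g can still be any of 4, 6.

4, 6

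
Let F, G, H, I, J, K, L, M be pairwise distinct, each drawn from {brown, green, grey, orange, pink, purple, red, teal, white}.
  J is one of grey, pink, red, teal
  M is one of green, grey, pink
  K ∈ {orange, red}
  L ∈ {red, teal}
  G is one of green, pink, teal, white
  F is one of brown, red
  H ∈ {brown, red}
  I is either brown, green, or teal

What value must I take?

green

The 8 variables draw from only 8 values {brown, green, grey, orange, pink, red, teal, white}, so each is used; only K can be orange, hence K = orange.
The 7 still-open variables together cover exactly {brown, green, grey, pink, red, teal, white} — 7 values for 7 variables — and white appears only in G's list, so G = white.
F and H between them cover only {brown, red} — a naked pair. Remove those values from I, J, L.
L must be teal (only option left). Strike teal from I, J.
So I = green.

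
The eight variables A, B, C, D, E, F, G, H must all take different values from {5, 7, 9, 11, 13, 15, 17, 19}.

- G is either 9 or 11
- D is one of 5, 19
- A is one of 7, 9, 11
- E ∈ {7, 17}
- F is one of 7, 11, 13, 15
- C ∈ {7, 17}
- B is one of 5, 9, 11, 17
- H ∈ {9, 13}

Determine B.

The 8 variables draw from only 8 values {5, 7, 9, 11, 13, 15, 17, 19}, so each is used; only F can be 15, hence F = 15.
Among the 7 still-open variables, 13 fits only H (and all 7 values in {5, 7, 9, 11, 13, 17, 19} must be used), so H = 13.
The 6 still-open variables together cover exactly {5, 7, 9, 11, 17, 19} — 6 values for 6 variables — and 19 appears only in D's list, so D = 19.
The 5 still-open variables draw from only 5 values {5, 7, 9, 11, 17}, so each is used; only B can be 5, hence B = 5.

5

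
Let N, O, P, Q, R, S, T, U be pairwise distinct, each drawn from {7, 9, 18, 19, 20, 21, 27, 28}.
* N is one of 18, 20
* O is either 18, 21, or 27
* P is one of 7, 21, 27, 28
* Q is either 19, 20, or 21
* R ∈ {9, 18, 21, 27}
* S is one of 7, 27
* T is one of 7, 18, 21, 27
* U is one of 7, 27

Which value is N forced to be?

The 8 variables together cover exactly {7, 9, 18, 19, 20, 21, 27, 28} — 8 values for 8 variables — and 9 appears only in R's list, so R = 9.
Among the 7 still-open variables, 19 fits only Q (and all 7 values in {7, 18, 19, 20, 21, 27, 28} must be used), so Q = 19.
Among the 6 still-open variables, 20 fits only N (and all 6 values in {7, 18, 20, 21, 27, 28} must be used), so N = 20.

20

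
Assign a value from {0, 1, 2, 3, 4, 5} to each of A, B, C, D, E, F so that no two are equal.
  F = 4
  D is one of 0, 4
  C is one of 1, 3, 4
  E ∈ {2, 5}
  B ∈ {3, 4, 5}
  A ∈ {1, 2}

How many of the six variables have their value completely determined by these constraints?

F must be 4 (only option left). Strike 4 from B, C, D.
That leaves D = 0.
Determined: D=0, F=4. The other variables each still have more than one consistent value. That makes 2.

2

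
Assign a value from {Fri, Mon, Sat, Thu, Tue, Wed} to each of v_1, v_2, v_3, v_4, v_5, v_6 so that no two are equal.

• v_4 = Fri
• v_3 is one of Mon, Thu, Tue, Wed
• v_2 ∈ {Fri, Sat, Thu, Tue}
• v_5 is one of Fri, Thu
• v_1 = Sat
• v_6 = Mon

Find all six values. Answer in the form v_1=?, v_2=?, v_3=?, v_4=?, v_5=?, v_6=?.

v_1=Sat, v_2=Tue, v_3=Wed, v_4=Fri, v_5=Thu, v_6=Mon

v_1's domain is down to {Sat}, so v_1 = Sat. So v_2 can't be Sat.
v_4 must be Fri (only option left). Strike Fri from v_2, v_5.
v_5 has just one choice, so v_5 = Thu. So v_2, v_3 can't be Thu.
v_6's domain is down to {Mon}, so v_6 = Mon. Eliminate Mon elsewhere: v_3.
v_2 must be Tue (only option left). Remove Tue from v_3.
That leaves v_3 = Wed.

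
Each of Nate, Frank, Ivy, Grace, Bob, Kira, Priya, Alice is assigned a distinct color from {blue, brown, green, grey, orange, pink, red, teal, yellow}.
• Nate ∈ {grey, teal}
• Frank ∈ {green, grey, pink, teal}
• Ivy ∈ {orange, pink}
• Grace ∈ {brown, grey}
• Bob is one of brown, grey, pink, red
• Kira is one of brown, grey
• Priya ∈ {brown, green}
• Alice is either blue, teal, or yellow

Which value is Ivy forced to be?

orange

Grace and Kira share exactly the 2 values {brown, grey}; by pigeonhole those values go to them, so strike brown, grey from Nate, Frank, Bob, Priya.
Nate's domain is down to {teal}, so Nate = teal. So Frank, Alice can't be teal.
Priya must be green (only option left). Eliminate green elsewhere: Frank.
That leaves Frank = pink. Eliminate pink elsewhere: Ivy, Bob.
So Ivy = orange.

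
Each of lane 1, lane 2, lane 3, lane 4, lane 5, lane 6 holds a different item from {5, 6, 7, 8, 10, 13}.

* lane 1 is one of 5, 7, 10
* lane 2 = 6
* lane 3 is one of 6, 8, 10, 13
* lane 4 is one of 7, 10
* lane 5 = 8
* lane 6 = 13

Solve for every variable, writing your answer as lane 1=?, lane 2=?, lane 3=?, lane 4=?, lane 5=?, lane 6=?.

lane 1=5, lane 2=6, lane 3=10, lane 4=7, lane 5=8, lane 6=13

lane 2 must be 6 (only option left). So lane 3 can't be 6.
lane 5 has just one choice, so lane 5 = 8. Eliminate 8 elsewhere: lane 3.
lane 6 has just one choice, so lane 6 = 13. Remove 13 from lane 3.
lane 3's domain is down to {10}, so lane 3 = 10. Remove 10 from lane 1, lane 4.
lane 4's domain is down to {7}, so lane 4 = 7. Remove 7 from lane 1.
lane 1 has just one choice, so lane 1 = 5.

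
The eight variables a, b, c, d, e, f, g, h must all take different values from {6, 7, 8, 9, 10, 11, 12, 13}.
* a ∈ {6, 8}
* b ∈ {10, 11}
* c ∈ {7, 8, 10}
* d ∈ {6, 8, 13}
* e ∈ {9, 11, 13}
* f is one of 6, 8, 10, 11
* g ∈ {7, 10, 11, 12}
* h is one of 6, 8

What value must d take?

13

The 8 variables draw from only 8 values {6, 7, 8, 9, 10, 11, 12, 13}, so each is used; only e can be 9, hence e = 9.
The 7 still-open variables together cover exactly {6, 7, 8, 10, 11, 12, 13} — 7 values for 7 variables — and 12 appears only in g's list, so g = 12.
The 6 still-open variables draw from only 6 values {6, 7, 8, 10, 11, 13}, so each is used; only c can be 7, hence c = 7.
The 5 still-open variables together cover exactly {6, 8, 10, 11, 13} — 5 values for 5 variables — and 13 appears only in d's list, so d = 13.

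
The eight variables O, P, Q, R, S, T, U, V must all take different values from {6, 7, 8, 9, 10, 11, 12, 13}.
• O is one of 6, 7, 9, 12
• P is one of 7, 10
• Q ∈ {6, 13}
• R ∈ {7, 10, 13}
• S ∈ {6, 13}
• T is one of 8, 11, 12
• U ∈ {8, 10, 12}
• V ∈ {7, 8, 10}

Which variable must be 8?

V

The 8 variables together cover exactly {6, 7, 8, 9, 10, 11, 12, 13} — 8 values for 8 variables — and 9 appears only in O's list, so O = 9.
The 7 still-open variables draw from only 7 values {6, 7, 8, 10, 11, 12, 13}, so each is used; only T can be 11, hence T = 11.
Among the 6 still-open variables, 12 fits only U (and all 6 values in {6, 7, 8, 10, 12, 13} must be used), so U = 12.
Among the 5 still-open variables, 8 fits only V (and all 5 values in {6, 7, 8, 10, 13} must be used), so V = 8.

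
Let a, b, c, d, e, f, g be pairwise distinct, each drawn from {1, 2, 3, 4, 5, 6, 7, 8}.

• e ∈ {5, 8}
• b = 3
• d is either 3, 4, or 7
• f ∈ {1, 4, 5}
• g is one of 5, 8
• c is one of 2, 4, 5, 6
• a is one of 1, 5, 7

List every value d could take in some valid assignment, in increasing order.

b has just one choice, so b = 3. So d can't be 3.
e and g between them cover only {5, 8} — a naked pair. Remove those values from a, c, f.
The 3 variables a, d, f are confined to {1, 4, 7}, which locks those values in; drop them from c.
No further eliminations apply; d can still be any of 4, 7.

4, 7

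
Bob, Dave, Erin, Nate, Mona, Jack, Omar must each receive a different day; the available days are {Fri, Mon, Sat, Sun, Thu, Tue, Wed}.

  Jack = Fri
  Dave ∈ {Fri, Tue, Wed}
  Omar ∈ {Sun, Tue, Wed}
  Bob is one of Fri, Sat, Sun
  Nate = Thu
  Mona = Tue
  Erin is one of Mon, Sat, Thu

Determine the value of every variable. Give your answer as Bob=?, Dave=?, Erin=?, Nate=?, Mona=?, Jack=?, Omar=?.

Bob=Sat, Dave=Wed, Erin=Mon, Nate=Thu, Mona=Tue, Jack=Fri, Omar=Sun

Nate's domain is down to {Thu}, so Nate = Thu. Strike Thu from Erin.
Mona must be Tue (only option left). So Dave, Omar can't be Tue.
Jack has just one choice, so Jack = Fri. So Bob, Dave can't be Fri.
Dave has just one choice, so Dave = Wed. Eliminate Wed elsewhere: Omar.
Omar has just one choice, so Omar = Sun. So Bob can't be Sun.
That leaves Bob = Sat. Remove Sat from Erin.
Erin's domain is down to {Mon}, so Erin = Mon.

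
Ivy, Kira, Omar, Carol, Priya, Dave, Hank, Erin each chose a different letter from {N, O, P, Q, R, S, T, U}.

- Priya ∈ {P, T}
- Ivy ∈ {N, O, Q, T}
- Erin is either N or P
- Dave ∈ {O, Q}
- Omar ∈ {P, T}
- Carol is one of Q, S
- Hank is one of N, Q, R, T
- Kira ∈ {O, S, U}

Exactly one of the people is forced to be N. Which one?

The 8 variables draw from only 8 values {N, O, P, Q, R, S, T, U}, so each is used; only Hank can be R, hence Hank = R.
The 7 still-open variables draw from only 7 values {N, O, P, Q, S, T, U}, so each is used; only Kira can be U, hence Kira = U.
The 6 still-open variables draw from only 6 values {N, O, P, Q, S, T}, so each is used; only Carol can be S, hence Carol = S.
Omar and Priya share exactly the 2 values {P, T}; by pigeonhole those values go to them, so strike P, T from Ivy, Erin.
So N goes to Erin.

Erin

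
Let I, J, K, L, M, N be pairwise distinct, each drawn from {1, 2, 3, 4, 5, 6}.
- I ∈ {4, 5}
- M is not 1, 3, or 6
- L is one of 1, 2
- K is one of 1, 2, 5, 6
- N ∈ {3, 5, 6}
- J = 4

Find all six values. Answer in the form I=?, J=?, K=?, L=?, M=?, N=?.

I=5, J=4, K=6, L=1, M=2, N=3

J has just one choice, so J = 4. Eliminate 4 elsewhere: I, M.
That leaves I = 5. So K, M, N can't be 5.
M must be 2 (only option left). Strike 2 from K, L.
L's domain is down to {1}, so L = 1. Remove 1 from K.
K has just one choice, so K = 6. Strike 6 from N.
N must be 3 (only option left).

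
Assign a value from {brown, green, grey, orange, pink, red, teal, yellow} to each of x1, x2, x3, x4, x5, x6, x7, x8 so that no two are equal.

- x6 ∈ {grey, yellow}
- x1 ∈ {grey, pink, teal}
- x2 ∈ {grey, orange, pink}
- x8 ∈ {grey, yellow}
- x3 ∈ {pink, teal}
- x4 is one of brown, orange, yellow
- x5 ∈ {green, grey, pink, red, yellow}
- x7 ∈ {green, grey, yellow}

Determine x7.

green

Among the 8 variables, brown fits only x4 (and all 8 values in {brown, green, grey, orange, pink, red, teal, yellow} must be used), so x4 = brown.
Among the 7 still-open variables, orange fits only x2 (and all 7 values in {green, grey, orange, pink, red, teal, yellow} must be used), so x2 = orange.
Among the 6 still-open variables, red fits only x5 (and all 6 values in {green, grey, pink, red, teal, yellow} must be used), so x5 = red.
The 5 still-open variables draw from only 5 values {green, grey, pink, teal, yellow}, so each is used; only x7 can be green, hence x7 = green.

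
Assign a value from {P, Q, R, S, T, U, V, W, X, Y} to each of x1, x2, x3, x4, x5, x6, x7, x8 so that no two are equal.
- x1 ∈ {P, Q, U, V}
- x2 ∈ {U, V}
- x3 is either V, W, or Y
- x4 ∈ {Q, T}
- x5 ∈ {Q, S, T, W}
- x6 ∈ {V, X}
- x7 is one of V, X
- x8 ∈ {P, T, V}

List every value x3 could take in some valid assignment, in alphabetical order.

x6 and x7 between them cover only {V, X} — a naked pair. Remove those values from x1, x2, x3, x8.
x2 must be U (only option left). Eliminate U elsewhere: x1.
The 3 variables x1, x4, x8 are confined to {P, Q, T}, which locks those values in; drop them from x5.
No further eliminations apply; x3 can still be any of W, Y.

W, Y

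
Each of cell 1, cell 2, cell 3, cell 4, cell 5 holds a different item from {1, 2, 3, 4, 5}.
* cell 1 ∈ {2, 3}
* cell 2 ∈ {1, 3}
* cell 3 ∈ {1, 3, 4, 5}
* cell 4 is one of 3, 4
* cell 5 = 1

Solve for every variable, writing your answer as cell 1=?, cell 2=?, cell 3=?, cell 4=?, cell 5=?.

cell 1=2, cell 2=3, cell 3=5, cell 4=4, cell 5=1

cell 5 must be 1 (only option left). Strike 1 from cell 2, cell 3.
cell 2's domain is down to {3}, so cell 2 = 3. Remove 3 from cell 1, cell 3, cell 4.
cell 4 has just one choice, so cell 4 = 4. So cell 3 can't be 4.
cell 1's domain is down to {2}, so cell 1 = 2.
cell 3 must be 5 (only option left).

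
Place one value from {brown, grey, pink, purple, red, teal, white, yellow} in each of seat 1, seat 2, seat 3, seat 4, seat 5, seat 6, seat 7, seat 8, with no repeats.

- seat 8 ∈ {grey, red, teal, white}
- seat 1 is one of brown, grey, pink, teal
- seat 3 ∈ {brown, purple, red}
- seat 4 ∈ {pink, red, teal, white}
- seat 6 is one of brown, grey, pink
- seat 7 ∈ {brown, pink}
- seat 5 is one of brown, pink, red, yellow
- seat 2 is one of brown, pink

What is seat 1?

teal

Among the 8 variables, purple fits only seat 3 (and all 8 values in {brown, grey, pink, purple, red, teal, white, yellow} must be used), so seat 3 = purple.
Among the 7 still-open variables, yellow fits only seat 5 (and all 7 values in {brown, grey, pink, red, teal, white, yellow} must be used), so seat 5 = yellow.
seat 2 and seat 7 share exactly the 2 values {brown, pink}; by pigeonhole those values go to them, so strike brown, pink from seat 1, seat 4, seat 6.
That leaves seat 6 = grey. Eliminate grey elsewhere: seat 1, seat 8.
So seat 1 = teal.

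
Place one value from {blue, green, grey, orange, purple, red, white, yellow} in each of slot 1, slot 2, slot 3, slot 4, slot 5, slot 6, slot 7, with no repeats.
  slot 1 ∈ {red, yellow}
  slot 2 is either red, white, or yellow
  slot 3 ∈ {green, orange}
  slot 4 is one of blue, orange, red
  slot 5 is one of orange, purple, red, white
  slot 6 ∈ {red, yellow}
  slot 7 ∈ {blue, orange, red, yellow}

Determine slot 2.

white

The 7 variables draw from only 7 values {blue, green, orange, purple, red, white, yellow}, so each is used; only slot 3 can be green, hence slot 3 = green.
The 6 still-open variables together cover exactly {blue, orange, purple, red, white, yellow} — 6 values for 6 variables — and purple appears only in slot 5's list, so slot 5 = purple.
The 5 still-open variables draw from only 5 values {blue, orange, red, white, yellow}, so each is used; only slot 2 can be white, hence slot 2 = white.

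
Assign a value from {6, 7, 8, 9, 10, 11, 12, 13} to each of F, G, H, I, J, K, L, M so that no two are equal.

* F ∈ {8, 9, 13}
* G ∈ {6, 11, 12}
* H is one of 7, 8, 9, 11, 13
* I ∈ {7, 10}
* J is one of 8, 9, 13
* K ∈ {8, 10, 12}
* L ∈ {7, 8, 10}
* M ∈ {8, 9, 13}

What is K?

The 8 variables draw from only 8 values {6, 7, 8, 9, 10, 11, 12, 13}, so each is used; only G can be 6, hence G = 6.
The 7 still-open variables draw from only 7 values {7, 8, 9, 10, 11, 12, 13}, so each is used; only H can be 11, hence H = 11.
The 6 still-open variables together cover exactly {7, 8, 9, 10, 12, 13} — 6 values for 6 variables — and 12 appears only in K's list, so K = 12.

12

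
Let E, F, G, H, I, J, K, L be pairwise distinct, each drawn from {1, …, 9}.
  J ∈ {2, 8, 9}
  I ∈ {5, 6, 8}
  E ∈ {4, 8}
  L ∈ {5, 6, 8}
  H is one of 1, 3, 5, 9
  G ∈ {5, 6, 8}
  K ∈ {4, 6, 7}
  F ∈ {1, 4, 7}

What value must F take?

1

G, I, L share exactly the 3 values {5, 6, 8}; by pigeonhole those values go to them, so strike 5, 6, 8 from E, H, J, K.
E has just one choice, so E = 4. So F, K can't be 4.
K's domain is down to {7}, so K = 7. Strike 7 from F.
So F = 1.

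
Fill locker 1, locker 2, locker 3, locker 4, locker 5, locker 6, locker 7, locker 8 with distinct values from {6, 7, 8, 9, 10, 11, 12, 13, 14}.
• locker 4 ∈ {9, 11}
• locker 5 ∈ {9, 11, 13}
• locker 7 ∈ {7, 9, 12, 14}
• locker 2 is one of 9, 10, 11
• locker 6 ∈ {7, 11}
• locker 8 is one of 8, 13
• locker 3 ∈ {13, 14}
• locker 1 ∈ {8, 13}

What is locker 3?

14

Among the 8 variables, 10 fits only locker 2 (and all 8 values in {7, 8, 9, 10, 11, 12, 13, 14} must be used), so locker 2 = 10.
The 7 still-open variables draw from only 7 values {7, 8, 9, 11, 12, 13, 14}, so each is used; only locker 7 can be 12, hence locker 7 = 12.
The 6 still-open variables together cover exactly {7, 8, 9, 11, 13, 14} — 6 values for 6 variables — and 7 appears only in locker 6's list, so locker 6 = 7.
The 5 still-open variables draw from only 5 values {8, 9, 11, 13, 14}, so each is used; only locker 3 can be 14, hence locker 3 = 14.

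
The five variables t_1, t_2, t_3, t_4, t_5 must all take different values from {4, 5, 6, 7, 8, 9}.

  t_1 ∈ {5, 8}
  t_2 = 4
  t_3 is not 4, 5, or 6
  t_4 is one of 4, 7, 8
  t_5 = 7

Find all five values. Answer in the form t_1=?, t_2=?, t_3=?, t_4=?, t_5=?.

t_1=5, t_2=4, t_3=9, t_4=8, t_5=7

t_2 must be 4 (only option left). So t_4 can't be 4.
That leaves t_5 = 7. So t_3, t_4 can't be 7.
t_4's domain is down to {8}, so t_4 = 8. So t_1, t_3 can't be 8.
t_1 must be 5 (only option left).
t_3's domain is down to {9}, so t_3 = 9.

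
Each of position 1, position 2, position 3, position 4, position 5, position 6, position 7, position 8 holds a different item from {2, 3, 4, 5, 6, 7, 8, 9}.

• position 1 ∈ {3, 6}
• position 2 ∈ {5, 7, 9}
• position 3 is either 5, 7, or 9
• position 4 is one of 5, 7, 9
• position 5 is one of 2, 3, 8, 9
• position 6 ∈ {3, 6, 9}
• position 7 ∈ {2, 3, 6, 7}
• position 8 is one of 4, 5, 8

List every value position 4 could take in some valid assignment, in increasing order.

5, 7, 9

Among the 8 variables, 4 fits only position 8 (and all 8 values in {2, 3, 4, 5, 6, 7, 8, 9} must be used), so position 8 = 4.
Among the 7 still-open variables, 8 fits only position 5 (and all 7 values in {2, 3, 5, 6, 7, 8, 9} must be used), so position 5 = 8.
The 6 still-open variables draw from only 6 values {2, 3, 5, 6, 7, 9}, so each is used; only position 7 can be 2, hence position 7 = 2.
position 2, position 3, position 4 between them cover only {5, 7, 9} — a naked triple. Remove those values from position 6.
No further eliminations apply; position 4 can still be any of 5, 7, 9.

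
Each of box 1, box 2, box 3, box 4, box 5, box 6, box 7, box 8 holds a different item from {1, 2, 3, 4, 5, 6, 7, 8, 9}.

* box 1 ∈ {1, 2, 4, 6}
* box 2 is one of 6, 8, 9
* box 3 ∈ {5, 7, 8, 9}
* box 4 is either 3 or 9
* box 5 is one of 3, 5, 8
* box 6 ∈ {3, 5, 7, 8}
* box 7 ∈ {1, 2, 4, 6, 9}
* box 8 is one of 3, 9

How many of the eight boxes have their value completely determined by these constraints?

box 4 and box 8 share exactly the 2 values {3, 9}; by pigeonhole those values go to them, so strike 3, 9 from box 2, box 3, box 5, box 6, box 7.
box 3, box 5, box 6 between them cover only {5, 7, 8} — a naked triple. Remove those values from box 2.
That leaves box 2 = 6. Remove 6 from box 1, box 7.
Determined: box 2=6. The other boxes each still have more than one consistent value. That makes 1.

1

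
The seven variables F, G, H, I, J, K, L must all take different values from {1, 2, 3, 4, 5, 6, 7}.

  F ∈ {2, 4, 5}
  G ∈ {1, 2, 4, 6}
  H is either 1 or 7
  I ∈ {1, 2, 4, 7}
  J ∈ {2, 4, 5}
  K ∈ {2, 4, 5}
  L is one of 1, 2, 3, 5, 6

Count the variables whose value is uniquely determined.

Among the 7 variables, 3 fits only L (and all 7 values in {1, 2, 3, 4, 5, 6, 7} must be used), so L = 3.
Among the 6 still-open variables, 6 fits only G (and all 6 values in {1, 2, 4, 5, 6, 7} must be used), so G = 6.
F, J, K between them cover only {2, 4, 5} — a naked triple. Remove those values from I.
Determined: G=6, L=3. The other variables each still have more than one consistent value. That makes 2.

2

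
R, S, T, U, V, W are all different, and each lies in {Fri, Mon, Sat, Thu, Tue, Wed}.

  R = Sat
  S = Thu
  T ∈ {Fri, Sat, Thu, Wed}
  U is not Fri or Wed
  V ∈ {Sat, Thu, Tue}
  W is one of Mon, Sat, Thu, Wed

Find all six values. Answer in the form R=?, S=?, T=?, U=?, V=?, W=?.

R has just one choice, so R = Sat. Eliminate Sat elsewhere: T, U, V, W.
That leaves S = Thu. Remove Thu from T, U, V, W.
V has just one choice, so V = Tue. Eliminate Tue elsewhere: U.
U has just one choice, so U = Mon. Eliminate Mon elsewhere: W.
That leaves W = Wed. Eliminate Wed elsewhere: T.
T has just one choice, so T = Fri.

R=Sat, S=Thu, T=Fri, U=Mon, V=Tue, W=Wed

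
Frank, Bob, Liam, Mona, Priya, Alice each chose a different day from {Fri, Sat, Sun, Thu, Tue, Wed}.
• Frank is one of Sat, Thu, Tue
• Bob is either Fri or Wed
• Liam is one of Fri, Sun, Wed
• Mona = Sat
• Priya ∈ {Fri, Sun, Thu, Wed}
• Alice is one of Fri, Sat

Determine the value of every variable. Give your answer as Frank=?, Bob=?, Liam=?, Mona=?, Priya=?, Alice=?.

Frank=Tue, Bob=Wed, Liam=Sun, Mona=Sat, Priya=Thu, Alice=Fri

Mona's domain is down to {Sat}, so Mona = Sat. So Frank, Alice can't be Sat.
Alice's domain is down to {Fri}, so Alice = Fri. So Bob, Liam, Priya can't be Fri.
That leaves Bob = Wed. Eliminate Wed elsewhere: Liam, Priya.
That leaves Liam = Sun. Remove Sun from Priya.
That leaves Priya = Thu. So Frank can't be Thu.
Frank's domain is down to {Tue}, so Frank = Tue.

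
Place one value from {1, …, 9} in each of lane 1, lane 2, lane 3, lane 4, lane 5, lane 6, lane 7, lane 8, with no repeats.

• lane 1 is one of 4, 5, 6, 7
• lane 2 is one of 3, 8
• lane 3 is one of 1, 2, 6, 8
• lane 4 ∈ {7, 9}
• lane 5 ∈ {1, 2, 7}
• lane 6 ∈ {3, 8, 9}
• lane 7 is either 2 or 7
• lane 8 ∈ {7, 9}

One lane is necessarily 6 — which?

lane 4 and lane 8 share exactly the 2 values {7, 9}; by pigeonhole those values go to them, so strike 7, 9 from lane 1, lane 5, lane 6, lane 7.
lane 7 must be 2 (only option left). Remove 2 from lane 3, lane 5.
lane 5 has just one choice, so lane 5 = 1. Remove 1 from lane 3.
The 2 variables lane 2 and lane 6 are confined to {3, 8}, which locks those values in; drop them from lane 3.
So 6 goes to lane 3.

lane 3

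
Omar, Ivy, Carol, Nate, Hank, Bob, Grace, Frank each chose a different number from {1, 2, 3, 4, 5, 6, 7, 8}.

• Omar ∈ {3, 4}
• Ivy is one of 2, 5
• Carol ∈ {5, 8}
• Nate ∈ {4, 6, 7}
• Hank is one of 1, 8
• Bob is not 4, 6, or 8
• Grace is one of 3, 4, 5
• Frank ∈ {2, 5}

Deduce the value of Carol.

Among the 8 variables, 6 fits only Nate (and all 8 values in {1, 2, 3, 4, 5, 6, 7, 8} must be used), so Nate = 6.
The 7 still-open variables draw from only 7 values {1, 2, 3, 4, 5, 7, 8}, so each is used; only Bob can be 7, hence Bob = 7.
Among the 6 still-open variables, 1 fits only Hank (and all 6 values in {1, 2, 3, 4, 5, 8} must be used), so Hank = 1.
The 5 still-open variables draw from only 5 values {2, 3, 4, 5, 8}, so each is used; only Carol can be 8, hence Carol = 8.

8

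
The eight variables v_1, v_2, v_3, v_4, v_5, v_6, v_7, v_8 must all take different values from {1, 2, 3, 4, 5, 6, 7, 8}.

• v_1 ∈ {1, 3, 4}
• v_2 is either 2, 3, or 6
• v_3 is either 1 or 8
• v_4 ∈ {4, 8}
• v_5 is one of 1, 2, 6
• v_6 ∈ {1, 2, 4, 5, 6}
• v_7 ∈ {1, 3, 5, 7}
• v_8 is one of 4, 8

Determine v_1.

3

The 8 variables together cover exactly {1, 2, 3, 4, 5, 6, 7, 8} — 8 values for 8 variables — and 7 appears only in v_7's list, so v_7 = 7.
Among the 7 still-open variables, 5 fits only v_6 (and all 7 values in {1, 2, 3, 4, 5, 6, 8} must be used), so v_6 = 5.
v_4 and v_8 share exactly the 2 values {4, 8}; by pigeonhole those values go to them, so strike 4, 8 from v_1, v_3.
v_3 has just one choice, so v_3 = 1. Strike 1 from v_1, v_5.
So v_1 = 3.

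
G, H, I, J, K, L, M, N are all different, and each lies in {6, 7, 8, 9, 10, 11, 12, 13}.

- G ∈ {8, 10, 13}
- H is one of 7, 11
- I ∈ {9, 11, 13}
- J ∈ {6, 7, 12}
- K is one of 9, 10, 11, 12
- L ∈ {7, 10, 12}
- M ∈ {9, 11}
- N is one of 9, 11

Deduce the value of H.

7

The 8 variables together cover exactly {6, 7, 8, 9, 10, 11, 12, 13} — 8 values for 8 variables — and 6 appears only in J's list, so J = 6.
Among the 7 still-open variables, 8 fits only G (and all 7 values in {7, 8, 9, 10, 11, 12, 13} must be used), so G = 8.
The 6 still-open variables together cover exactly {7, 9, 10, 11, 12, 13} — 6 values for 6 variables — and 13 appears only in I's list, so I = 13.
M and N between them cover only {9, 11} — a naked pair. Remove those values from H, K.
So H = 7.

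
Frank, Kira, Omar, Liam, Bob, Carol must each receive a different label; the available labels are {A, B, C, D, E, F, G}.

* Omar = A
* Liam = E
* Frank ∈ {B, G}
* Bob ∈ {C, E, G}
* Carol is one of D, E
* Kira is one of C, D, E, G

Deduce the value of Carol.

Omar has just one choice, so Omar = A.
That leaves Liam = E. Eliminate E elsewhere: Kira, Bob, Carol.
So Carol = D.

D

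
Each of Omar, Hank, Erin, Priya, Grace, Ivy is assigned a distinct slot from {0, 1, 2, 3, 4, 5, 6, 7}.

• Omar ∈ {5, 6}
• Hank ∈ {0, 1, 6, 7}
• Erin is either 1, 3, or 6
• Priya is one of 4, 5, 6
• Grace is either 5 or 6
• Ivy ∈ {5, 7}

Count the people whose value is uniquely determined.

2

The 2 variables Omar and Grace are confined to {5, 6}, which locks those values in; drop them from Hank, Erin, Priya, Ivy.
Priya must be 4 (only option left).
That leaves Ivy = 7. Eliminate 7 elsewhere: Hank.
Determined: Priya=4, Ivy=7. The other people each still have more than one consistent value. That makes 2.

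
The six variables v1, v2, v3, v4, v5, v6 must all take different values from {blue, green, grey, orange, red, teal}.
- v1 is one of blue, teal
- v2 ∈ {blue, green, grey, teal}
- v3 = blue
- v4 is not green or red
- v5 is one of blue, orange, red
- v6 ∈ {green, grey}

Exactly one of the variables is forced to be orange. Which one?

v4

v3's domain is down to {blue}, so v3 = blue. Strike blue from v1, v2, v4, v5.
v1's domain is down to {teal}, so v1 = teal. Eliminate teal elsewhere: v2, v4.
The 4 still-open variables draw from only 4 values {green, grey, orange, red}, so each is used; only v5 can be red, hence v5 = red.
Among the 3 still-open variables, orange fits only v4 (and all 3 values in {green, grey, orange} must be used), so v4 = orange.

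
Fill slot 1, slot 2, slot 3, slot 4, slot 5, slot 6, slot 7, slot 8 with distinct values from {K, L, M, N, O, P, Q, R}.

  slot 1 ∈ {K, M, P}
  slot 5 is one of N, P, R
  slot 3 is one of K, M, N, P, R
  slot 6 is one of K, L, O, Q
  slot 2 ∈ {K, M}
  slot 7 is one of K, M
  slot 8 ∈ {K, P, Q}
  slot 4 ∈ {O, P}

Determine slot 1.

The 8 variables draw from only 8 values {K, L, M, N, O, P, Q, R}, so each is used; only slot 6 can be L, hence slot 6 = L.
The 7 still-open variables together cover exactly {K, M, N, O, P, Q, R} — 7 values for 7 variables — and O appears only in slot 4's list, so slot 4 = O.
The 6 still-open variables together cover exactly {K, M, N, P, Q, R} — 6 values for 6 variables — and Q appears only in slot 8's list, so slot 8 = Q.
slot 2 and slot 7 between them cover only {K, M} — a naked pair. Remove those values from slot 1, slot 3.
So slot 1 = P.

P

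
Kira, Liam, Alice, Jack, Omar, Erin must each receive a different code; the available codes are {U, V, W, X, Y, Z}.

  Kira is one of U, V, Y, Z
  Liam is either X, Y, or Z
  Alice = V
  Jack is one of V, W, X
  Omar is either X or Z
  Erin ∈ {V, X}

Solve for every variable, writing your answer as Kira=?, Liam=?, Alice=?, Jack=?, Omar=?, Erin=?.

Alice must be V (only option left). Remove V from Kira, Jack, Erin.
Erin has just one choice, so Erin = X. Remove X from Liam, Jack, Omar.
Jack has just one choice, so Jack = W.
Omar has just one choice, so Omar = Z. So Kira, Liam can't be Z.
Liam must be Y (only option left). Strike Y from Kira.
Kira has just one choice, so Kira = U.

Kira=U, Liam=Y, Alice=V, Jack=W, Omar=Z, Erin=X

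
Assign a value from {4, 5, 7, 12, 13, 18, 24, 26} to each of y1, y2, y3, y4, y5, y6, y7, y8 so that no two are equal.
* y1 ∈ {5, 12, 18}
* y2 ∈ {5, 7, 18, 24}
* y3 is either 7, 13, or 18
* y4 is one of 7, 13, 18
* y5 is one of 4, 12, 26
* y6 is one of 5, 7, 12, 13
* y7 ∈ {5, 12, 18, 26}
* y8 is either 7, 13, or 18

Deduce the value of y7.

The 8 variables together cover exactly {4, 5, 7, 12, 13, 18, 24, 26} — 8 values for 8 variables — and 4 appears only in y5's list, so y5 = 4.
Among the 7 still-open variables, 24 fits only y2 (and all 7 values in {5, 7, 12, 13, 18, 24, 26} must be used), so y2 = 24.
Among the 6 still-open variables, 26 fits only y7 (and all 6 values in {5, 7, 12, 13, 18, 26} must be used), so y7 = 26.

26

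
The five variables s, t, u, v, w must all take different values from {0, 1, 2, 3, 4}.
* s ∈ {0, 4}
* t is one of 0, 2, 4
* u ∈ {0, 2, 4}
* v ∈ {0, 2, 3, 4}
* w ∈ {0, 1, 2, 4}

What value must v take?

Among the 5 variables, 1 fits only w (and all 5 values in {0, 1, 2, 3, 4} must be used), so w = 1.
Among the 4 still-open variables, 3 fits only v (and all 4 values in {0, 2, 3, 4} must be used), so v = 3.

3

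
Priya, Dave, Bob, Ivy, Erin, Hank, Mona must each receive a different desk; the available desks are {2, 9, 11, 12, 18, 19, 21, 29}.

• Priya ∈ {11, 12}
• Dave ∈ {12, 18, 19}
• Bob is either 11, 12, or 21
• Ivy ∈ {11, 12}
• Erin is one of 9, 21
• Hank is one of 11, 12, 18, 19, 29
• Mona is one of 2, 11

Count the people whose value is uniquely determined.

The 2 variables Priya and Ivy are confined to {11, 12}, which locks those values in; drop them from Dave, Bob, Hank, Mona.
Bob's domain is down to {21}, so Bob = 21. Remove 21 from Erin.
Erin's domain is down to {9}, so Erin = 9.
Mona must be 2 (only option left).
Determined: Bob=21, Erin=9, Mona=2. The other people each still have more than one consistent value. That makes 3.

3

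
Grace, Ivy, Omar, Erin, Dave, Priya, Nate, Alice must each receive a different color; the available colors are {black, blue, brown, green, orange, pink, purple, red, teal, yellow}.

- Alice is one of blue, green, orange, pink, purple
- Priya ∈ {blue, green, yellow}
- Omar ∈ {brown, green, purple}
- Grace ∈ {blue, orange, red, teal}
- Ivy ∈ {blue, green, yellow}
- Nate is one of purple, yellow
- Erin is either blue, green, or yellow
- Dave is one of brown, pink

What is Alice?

Ivy, Erin, Priya between them cover only {blue, green, yellow} — a naked triple. Remove those values from Grace, Omar, Nate, Alice.
Nate's domain is down to {purple}, so Nate = purple. So Omar, Alice can't be purple.
Omar must be brown (only option left). Eliminate brown elsewhere: Dave.
Dave's domain is down to {pink}, so Dave = pink. Eliminate pink elsewhere: Alice.
So Alice = orange.

orange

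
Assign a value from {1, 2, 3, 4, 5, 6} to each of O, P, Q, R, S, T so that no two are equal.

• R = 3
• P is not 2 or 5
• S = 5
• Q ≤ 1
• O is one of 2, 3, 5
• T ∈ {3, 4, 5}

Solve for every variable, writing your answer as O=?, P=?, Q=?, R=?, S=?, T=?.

Q must be 1 (only option left). So P can't be 1.
R must be 3 (only option left). Remove 3 from O, P, T.
S has just one choice, so S = 5. So O, T can't be 5.
T must be 4 (only option left). So P can't be 4.
O must be 2 (only option left).
P has just one choice, so P = 6.

O=2, P=6, Q=1, R=3, S=5, T=4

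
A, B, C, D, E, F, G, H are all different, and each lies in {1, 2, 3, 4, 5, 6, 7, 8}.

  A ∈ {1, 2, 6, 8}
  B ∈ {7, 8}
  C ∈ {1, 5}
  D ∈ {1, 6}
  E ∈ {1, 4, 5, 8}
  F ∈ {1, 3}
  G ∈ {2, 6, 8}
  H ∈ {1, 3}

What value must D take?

Among the 8 variables, 4 fits only E (and all 8 values in {1, 2, 3, 4, 5, 6, 7, 8} must be used), so E = 4.
Among the 7 still-open variables, 5 fits only C (and all 7 values in {1, 2, 3, 5, 6, 7, 8} must be used), so C = 5.
Among the 6 still-open variables, 7 fits only B (and all 6 values in {1, 2, 3, 6, 7, 8} must be used), so B = 7.
F and H share exactly the 2 values {1, 3}; by pigeonhole those values go to them, so strike 1, 3 from A, D.
So D = 6.

6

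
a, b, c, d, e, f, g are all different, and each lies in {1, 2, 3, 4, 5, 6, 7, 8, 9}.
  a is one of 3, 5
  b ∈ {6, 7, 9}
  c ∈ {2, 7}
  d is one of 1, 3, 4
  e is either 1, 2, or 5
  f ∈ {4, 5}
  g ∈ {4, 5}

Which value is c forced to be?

7

f and g between them cover only {4, 5} — a naked pair. Remove those values from a, d, e.
a has just one choice, so a = 3. Remove 3 from d.
That leaves d = 1. Remove 1 from e.
That leaves e = 2. Eliminate 2 elsewhere: c.
So c = 7.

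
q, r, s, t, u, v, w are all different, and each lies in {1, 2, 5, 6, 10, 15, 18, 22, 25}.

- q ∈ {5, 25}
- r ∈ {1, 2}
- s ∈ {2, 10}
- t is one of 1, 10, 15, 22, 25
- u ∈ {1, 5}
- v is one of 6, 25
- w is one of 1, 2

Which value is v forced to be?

6

r and w share exactly the 2 values {1, 2}; by pigeonhole those values go to them, so strike 1, 2 from s, t, u.
s has just one choice, so s = 10. Strike 10 from t.
u's domain is down to {5}, so u = 5. Eliminate 5 elsewhere: q.
q must be 25 (only option left). So t, v can't be 25.
So v = 6.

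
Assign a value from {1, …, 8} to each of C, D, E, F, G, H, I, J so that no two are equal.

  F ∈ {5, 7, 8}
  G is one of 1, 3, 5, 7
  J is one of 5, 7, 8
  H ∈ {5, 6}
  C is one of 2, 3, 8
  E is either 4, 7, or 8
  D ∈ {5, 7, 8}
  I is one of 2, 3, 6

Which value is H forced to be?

The 8 variables draw from only 8 values {1, 2, 3, 4, 5, 6, 7, 8}, so each is used; only G can be 1, hence G = 1.
The 7 still-open variables together cover exactly {2, 3, 4, 5, 6, 7, 8} — 7 values for 7 variables — and 4 appears only in E's list, so E = 4.
D, F, J between them cover only {5, 7, 8} — a naked triple. Remove those values from C, H.
So H = 6.

6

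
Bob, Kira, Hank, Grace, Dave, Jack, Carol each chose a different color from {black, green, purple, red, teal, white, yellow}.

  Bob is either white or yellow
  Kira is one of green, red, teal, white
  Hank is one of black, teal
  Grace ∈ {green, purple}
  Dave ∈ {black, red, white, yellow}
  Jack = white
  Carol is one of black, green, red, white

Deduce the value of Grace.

Jack must be white (only option left). So Bob, Kira, Dave, Carol can't be white.
Bob has just one choice, so Bob = yellow. Remove yellow from Dave.
Among the 5 still-open variables, purple fits only Grace (and all 5 values in {black, green, purple, red, teal} must be used), so Grace = purple.

purple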